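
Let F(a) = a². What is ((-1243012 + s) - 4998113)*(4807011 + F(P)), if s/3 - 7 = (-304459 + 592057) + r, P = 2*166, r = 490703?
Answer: -19207708274235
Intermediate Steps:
P = 332
s = 2334924 (s = 21 + 3*((-304459 + 592057) + 490703) = 21 + 3*(287598 + 490703) = 21 + 3*778301 = 21 + 2334903 = 2334924)
((-1243012 + s) - 4998113)*(4807011 + F(P)) = ((-1243012 + 2334924) - 4998113)*(4807011 + 332²) = (1091912 - 4998113)*(4807011 + 110224) = -3906201*4917235 = -19207708274235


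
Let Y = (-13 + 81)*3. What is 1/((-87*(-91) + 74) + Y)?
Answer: 1/8195 ≈ 0.00012203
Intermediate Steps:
Y = 204 (Y = 68*3 = 204)
1/((-87*(-91) + 74) + Y) = 1/((-87*(-91) + 74) + 204) = 1/((7917 + 74) + 204) = 1/(7991 + 204) = 1/8195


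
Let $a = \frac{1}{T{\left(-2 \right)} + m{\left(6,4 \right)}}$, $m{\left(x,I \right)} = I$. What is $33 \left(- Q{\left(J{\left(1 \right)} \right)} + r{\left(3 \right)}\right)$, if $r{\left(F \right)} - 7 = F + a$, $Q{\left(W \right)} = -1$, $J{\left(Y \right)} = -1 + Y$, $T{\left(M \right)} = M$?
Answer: $\frac{759}{2} \approx 379.5$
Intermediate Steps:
$a = \frac{1}{2}$ ($a = \frac{1}{-2 + 4} = \frac{1}{2} \approx 0.5$)
$r{\left(F \right)} = \frac{15}{2} + F$ ($r{\left(F \right)} = 7 + \left(F + \frac{1}{2}\right) = 7 + \left(\frac{1}{2} + F\right) = \frac{15}{2} + F$)
$33 \left(- Q{\left(J{\left(1 \right)} \right)} + r{\left(3 \right)}\right) = 33 \left(\left(-1\right) \left(-1\right) + \left(\frac{15}{2} + 3\right)\right) = 33 \left(1 + \frac{21}{2}\right) = 33 \cdot \frac{23}{2} = \frac{759}{2}$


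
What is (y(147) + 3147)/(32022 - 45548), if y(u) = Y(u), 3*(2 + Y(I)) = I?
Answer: -1597/6763 ≈ -0.23614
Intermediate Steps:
Y(I) = -2 + I/3
y(u) = -2 + u/3
(y(147) + 3147)/(32022 - 45548) = ((-2 + (⅓)*147) + 3147)/(32022 - 45548) = ((-2 + 49) + 3147)/(-13526) = (47 + 3147)*(-1/13526) = 3194*(-1/13526) = -1597/6763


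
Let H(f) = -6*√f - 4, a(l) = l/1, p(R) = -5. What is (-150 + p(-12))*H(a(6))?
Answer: 620 + 930*√6 ≈ 2898.0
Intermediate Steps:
a(l) = l (a(l) = l*1 = l)
H(f) = -4 - 6*√f
(-150 + p(-12))*H(a(6)) = (-150 - 5)*(-4 - 6*√6) = -155*(-4 - 6*√6) = 620 + 930*√6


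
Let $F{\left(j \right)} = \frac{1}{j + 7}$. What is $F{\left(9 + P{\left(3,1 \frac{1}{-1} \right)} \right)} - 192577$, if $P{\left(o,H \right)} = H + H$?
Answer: $- \frac{2696077}{14} \approx -1.9258 \cdot 10^{5}$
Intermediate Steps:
$P{\left(o,H \right)} = 2 H$
$F{\left(j \right)} = \frac{1}{7 + j}$
$F{\left(9 + P{\left(3,1 \frac{1}{-1} \right)} \right)} - 192577 = \frac{1}{7 + \left(9 + 2 \cdot 1 \frac{1}{-1}\right)} - 192577 = \frac{1}{7 + \left(9 + 2 \cdot 1 \left(-1\right)\right)} - 192577 = \frac{1}{7 + \left(9 + 2 \left(-1\right)\right)} - 192577 = \frac{1}{7 + \left(9 - 2\right)} - 192577 = \frac{1}{7 + 7} - 192577 = \frac{1}{14} - 192577 = - \frac{2696077}{14}$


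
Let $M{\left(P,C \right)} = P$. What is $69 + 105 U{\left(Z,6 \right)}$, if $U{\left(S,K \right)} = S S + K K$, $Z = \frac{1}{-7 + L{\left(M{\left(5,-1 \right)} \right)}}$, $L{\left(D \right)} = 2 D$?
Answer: $\frac{11582}{3} \approx 3860.7$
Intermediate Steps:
$Z = \frac{1}{3}$ ($Z = \frac{1}{-7 + 2 \cdot 5} = \frac{1}{-7 + 10} = \frac{1}{3} \approx 0.33333$)
$U{\left(S,K \right)} = K^{2} + S^{2}$ ($U{\left(S,K \right)} = S^{2} + K^{2} = K^{2} + S^{2}$)
$69 + 105 U{\left(Z,6 \right)} = 69 + 105 \left(6^{2} + \left(\frac{1}{3}\right)^{2}\right) = 69 + 105 \left(36 + \frac{1}{9}\right) = 69 + 105 \cdot \frac{325}{9} = 69 + \frac{11375}{3} = \frac{11582}{3}$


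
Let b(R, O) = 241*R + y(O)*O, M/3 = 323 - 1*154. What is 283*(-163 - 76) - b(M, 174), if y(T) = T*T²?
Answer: -916826000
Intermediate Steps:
M = 507 (M = 3*(323 - 1*154) = 3*(323 - 154) = 3*169 = 507)
y(T) = T³
b(R, O) = O⁴ + 241*R (b(R, O) = 241*R + O³*O = 241*R + O⁴ = O⁴ + 241*R)
283*(-163 - 76) - b(M, 174) = 283*(-163 - 76) - (174⁴ + 241*507) = 283*(-239) - (916636176 + 122187) = -67637 - 1*916758363 = -67637 - 916758363 = -916826000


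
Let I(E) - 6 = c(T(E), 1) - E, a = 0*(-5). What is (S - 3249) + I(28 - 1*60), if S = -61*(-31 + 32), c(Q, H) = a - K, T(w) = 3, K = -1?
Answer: -3271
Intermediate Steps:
a = 0
c(Q, H) = 1 (c(Q, H) = 0 - 1*(-1) = 0 + 1 = 1)
S = -61 (S = -61*1 = -61)
I(E) = 7 - E (I(E) = 6 + (1 - E) = 7 - E)
(S - 3249) + I(28 - 1*60) = (-61 - 3249) + (7 - (28 - 1*60)) = -3310 + (7 - (28 - 60)) = -3310 + (7 - 1*(-32)) = -3310 + (7 + 32) = -3310 + 39 = -3271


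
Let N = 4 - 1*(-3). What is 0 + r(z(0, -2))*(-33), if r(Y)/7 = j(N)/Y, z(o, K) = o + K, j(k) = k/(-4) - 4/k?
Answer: -2145/8 ≈ -268.13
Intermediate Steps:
N = 7 (N = 4 + 3 = 7)
j(k) = -4/k - k/4 (j(k) = k*(-1/4) - 4/k = -k/4 - 4/k = -4/k - k/4)
z(o, K) = K + o
r(Y) = -65/(4*Y) (r(Y) = 7*((-4/7 - 1/4*7)/Y) = 7*((-4*1/7 - 7/4)/Y) = 7*((-4/7 - 7/4)/Y) = 7*(-65/(28*Y)) = -65/(4*Y))
0 + r(z(0, -2))*(-33) = 0 - 65/(4*(-2 + 0))*(-33) = 0 - 65/4/(-2)*(-33) = 0 - 65/4*(-1/2)*(-33) = 0 + (65/8)*(-33) = 0 - 2145/8 = -2145/8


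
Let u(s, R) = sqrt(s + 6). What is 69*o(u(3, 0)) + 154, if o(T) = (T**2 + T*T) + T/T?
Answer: 1465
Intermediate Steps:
u(s, R) = sqrt(6 + s)
o(T) = 1 + 2*T**2 (o(T) = (T**2 + T**2) + 1 = 2*T**2 + 1 = 1 + 2*T**2)
69*o(u(3, 0)) + 154 = 69*(1 + 2*(sqrt(6 + 3))**2) + 154 = 69*(1 + 2*(sqrt(9))**2) + 154 = 69*(1 + 2*3**2) + 154 = 69*(1 + 2*9) + 154 = 69*(1 + 18) + 154 = 69*19 + 154 = 1311 + 154 = 1465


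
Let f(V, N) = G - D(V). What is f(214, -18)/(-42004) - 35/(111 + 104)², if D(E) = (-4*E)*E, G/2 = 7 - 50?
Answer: -846517519/194163490 ≈ -4.3598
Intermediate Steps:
G = -86 (G = 2*(7 - 50) = 2*(-43) = -86)
D(E) = -4*E²
f(V, N) = -86 + 4*V² (f(V, N) = -86 - (-4)*V² = -86 + 4*V²)
f(214, -18)/(-42004) - 35/(111 + 104)² = (-86 + 4*214²)/(-42004) - 35/(111 + 104)² = (-86 + 4*45796)*(-1/42004) - 35/(215²) = (-86 + 183184)*(-1/42004) - 35/46225 = 183098*(-1/42004) - 35*1/46225 = -91549/21002 - 7/9245 = -846517519/194163490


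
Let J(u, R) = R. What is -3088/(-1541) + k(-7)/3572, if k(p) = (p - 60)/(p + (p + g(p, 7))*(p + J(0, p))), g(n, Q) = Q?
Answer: 77315599/38531164 ≈ 2.0066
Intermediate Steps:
k(p) = (-60 + p)/(p + 2*p*(7 + p)) (k(p) = (p - 60)/(p + (p + 7)*(p + p)) = (-60 + p)/(p + (7 + p)*(2*p)) = (-60 + p)/(p + 2*p*(7 + p)))
-3088/(-1541) + k(-7)/3572 = -3088/(-1541) + ((-60 - 7)/((-7)*(15 + 2*(-7))))/3572 = -3088*(-1/1541) - ⅐*(-67)/(15 - 14)*(1/3572) = 3088/1541 - ⅐*(-67)/1*(1/3572) = 3088/1541 - ⅐*1*(-67)*(1/3572) = 3088/1541 + (67/7)*(1/3572) = 3088/1541 + 67/25004 = 77315599/38531164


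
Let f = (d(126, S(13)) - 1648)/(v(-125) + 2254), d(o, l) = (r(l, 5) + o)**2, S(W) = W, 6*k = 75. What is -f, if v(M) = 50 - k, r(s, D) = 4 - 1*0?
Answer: -30504/4583 ≈ -6.6559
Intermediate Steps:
k = 25/2 (k = (1/6)*75 = 25/2 ≈ 12.500)
r(s, D) = 4 (r(s, D) = 4 + 0 = 4)
d(o, l) = (4 + o)**2
v(M) = 75/2 (v(M) = 50 - 1*25/2 = 50 - 25/2 = 75/2)
f = 30504/4583 (f = ((4 + 126)**2 - 1648)/(75/2 + 2254) = (130**2 - 1648)/(4583/2) = (16900 - 1648)*(2/4583) = 15252*(2/4583) = 30504/4583 ≈ 6.6559)
-f = -1*30504/4583 = -30504/4583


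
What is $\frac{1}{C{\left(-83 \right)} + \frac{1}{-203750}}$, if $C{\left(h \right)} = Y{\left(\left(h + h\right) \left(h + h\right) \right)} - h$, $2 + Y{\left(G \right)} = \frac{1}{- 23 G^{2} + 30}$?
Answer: $\frac{889606225616875}{72058099908750413} \approx 0.012346$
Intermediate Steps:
$Y{\left(G \right)} = -2 + \frac{1}{30 - 23 G^{2}}$ ($Y{\left(G \right)} = -2 + \frac{1}{- 23 G^{2} + 30} = -2 + \frac{1}{30 - 23 G^{2}}$)
$C{\left(h \right)} = - h + \frac{59 - 736 h^{4}}{-30 + 368 h^{4}}$ ($C{\left(h \right)} = \frac{59 - 46 \left(\left(h + h\right) \left(h + h\right)\right)^{2}}{-30 + 23 \left(\left(h + h\right) \left(h + h\right)\right)^{2}} - h = \frac{59 - 46 \left(2 h 2 h\right)^{2}}{-30 + 23 \left(2 h 2 h\right)^{2}} - h = \frac{59 - 46 \left(4 h^{2}\right)^{2}}{-30 + 23 \left(4 h^{2}\right)^{2}} - h = \frac{59 - 46 \cdot 16 h^{4}}{-30 + 23 \cdot 16 h^{4}} - h = \frac{59 - 736 h^{4}}{-30 + 368 h^{4}} - h = - h + \frac{59 - 736 h^{4}}{-30 + 368 h^{4}}$)
$\frac{1}{C{\left(-83 \right)} + \frac{1}{-203750}} = \frac{1}{\frac{59 - 736 \left(-83\right)^{4} - 368 \left(-83\right)^{5} + 30 \left(-83\right)}{2 \left(-15 + 184 \left(-83\right)^{4}\right)} + \frac{1}{-203750}} = \frac{1}{\frac{59 - 34929324256 - -1449566956624 - 2490}{2 \left(-15 + 184 \cdot 47458321\right)} - \frac{1}{203750}} = \frac{1}{\frac{59 - 34929324256 + 1449566956624 - 2490}{2 \left(-15 + 8732331064\right)} - \frac{1}{203750}} = \frac{1}{\frac{1}{2} \cdot \frac{1}{8732331049} \cdot 1414637629937 - \frac{1}{203750}} = \frac{1}{\frac{1414637629937}{17464662098} - \frac{1}{203750}} = \frac{1}{\frac{72058099908750413}{889606225616875}} = \frac{889606225616875}{72058099908750413}$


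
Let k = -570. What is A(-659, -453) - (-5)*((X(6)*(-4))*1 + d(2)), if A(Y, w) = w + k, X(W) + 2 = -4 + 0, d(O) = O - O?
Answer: -903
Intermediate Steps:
d(O) = 0
X(W) = -6 (X(W) = -2 + (-4 + 0) = -2 - 4 = -6)
A(Y, w) = -570 + w (A(Y, w) = w - 570 = -570 + w)
A(-659, -453) - (-5)*((X(6)*(-4))*1 + d(2)) = (-570 - 453) - (-5)*(-6*(-4)*1 + 0) = -1023 - (-5)*(24*1 + 0) = -1023 - (-5)*(24 + 0) = -1023 - (-5)*24 = -1023 - 1*(-120) = -1023 + 120 = -903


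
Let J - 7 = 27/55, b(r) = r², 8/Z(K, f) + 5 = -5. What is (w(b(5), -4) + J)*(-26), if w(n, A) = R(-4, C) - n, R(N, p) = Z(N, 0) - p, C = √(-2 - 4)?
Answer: 26182/55 + 26*I*√6 ≈ 476.04 + 63.687*I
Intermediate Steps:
Z(K, f) = -⅘ (Z(K, f) = 8/(-5 - 5) = 8/(-10) = 8*(-⅒) = -⅘)
C = I*√6 (C = √(-6) = I*√6 ≈ 2.4495*I)
R(N, p) = -⅘ - p
w(n, A) = -⅘ - n - I*√6 (w(n, A) = (-⅘ - I*√6) - n = -⅘ - n - I*√6)
J = 412/55 (J = 7 + 27/55 = 412/55 ≈ 7.4909)
(w(b(5), -4) + J)*(-26) = ((-⅘ - 1*5² - I*√6) + 412/55)*(-26) = ((-⅘ - 1*25 - I*√6) + 412/55)*(-26) = ((-⅘ - 25 - I*√6) + 412/55)*(-26) = ((-129/5 - I*√6) + 412/55)*(-26) = (-1007/55 - I*√6)*(-26) = 26182/55 + 26*I*√6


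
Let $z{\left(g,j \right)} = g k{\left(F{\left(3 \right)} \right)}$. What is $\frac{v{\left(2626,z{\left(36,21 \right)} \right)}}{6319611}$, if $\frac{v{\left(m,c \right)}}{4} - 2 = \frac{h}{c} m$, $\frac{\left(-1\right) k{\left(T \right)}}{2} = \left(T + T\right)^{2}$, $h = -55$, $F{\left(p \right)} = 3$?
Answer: $\frac{74807}{2047553964} \approx 3.6535 \cdot 10^{-5}$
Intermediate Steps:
$k{\left(T \right)} = - 8 T^{2}$ ($k{\left(T \right)} = - 2 \left(T + T\right)^{2} = - 2 \left(2 T\right)^{2} = - 2 \cdot 4 T^{2} = - 8 T^{2}$)
$z{\left(g,j \right)} = - 72 g$ ($z{\left(g,j \right)} = g \left(- 8 \cdot 3^{2}\right) = g \left(\left(-8\right) 9\right) = g \left(-72\right) = - 72 g$)
$v{\left(m,c \right)} = 8 - \frac{220 m}{c}$ ($v{\left(m,c \right)} = 8 + 4 - \frac{55}{c} m = 8 + 4 \left(- \frac{55 m}{c}\right) = 8 - \frac{220 m}{c}$)
$\frac{v{\left(2626,z{\left(36,21 \right)} \right)}}{6319611} = \frac{8 - \frac{577720}{\left(-72\right) 36}}{6319611} = \left(8 - \frac{577720}{-2592}\right) \frac{1}{6319611} = \left(8 - 577720 \left(- \frac{1}{2592}\right)\right) \frac{1}{6319611} = \left(8 + \frac{72215}{324}\right) \frac{1}{6319611} = \frac{74807}{324} \cdot \frac{1}{6319611} = \frac{74807}{2047553964}$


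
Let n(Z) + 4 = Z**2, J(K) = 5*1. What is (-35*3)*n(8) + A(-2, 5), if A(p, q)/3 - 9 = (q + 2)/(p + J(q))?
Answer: -6266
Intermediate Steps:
J(K) = 5
A(p, q) = 27 + 3*(2 + q)/(5 + p) (A(p, q) = 27 + 3*((q + 2)/(p + 5)) = 27 + 3*((2 + q)/(5 + p)) = 27 + 3*(2 + q)/(5 + p))
n(Z) = -4 + Z**2
(-35*3)*n(8) + A(-2, 5) = (-35*3)*(-4 + 8**2) + 3*(47 + 5 + 9*(-2))/(5 - 2) = -105*(-4 + 64) + 3*(47 + 5 - 18)/3 = -105*60 + 3*(1/3)*34 = -6300 + 34 = -6266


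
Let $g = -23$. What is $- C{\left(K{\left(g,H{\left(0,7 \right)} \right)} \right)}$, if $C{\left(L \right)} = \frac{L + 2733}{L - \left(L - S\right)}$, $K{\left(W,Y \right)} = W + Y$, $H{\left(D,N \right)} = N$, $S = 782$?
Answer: $- \frac{2717}{782} \approx -3.4744$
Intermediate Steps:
$C{\left(L \right)} = \frac{2733}{782} + \frac{L}{782}$ ($C{\left(L \right)} = \frac{L + 2733}{L - \left(-782 + L\right)} = \frac{2733 + L}{782} = \left(2733 + L\right) \frac{1}{782} = \frac{2733}{782} + \frac{L}{782}$)
$- C{\left(K{\left(g,H{\left(0,7 \right)} \right)} \right)} = - (\frac{2733}{782} + \frac{-23 + 7}{782}) = - (\frac{2733}{782} + \frac{1}{782} \left(-16\right)) = - (\frac{2733}{782} - \frac{8}{391}) = \left(-1\right) \frac{2717}{782} = - \frac{2717}{782}$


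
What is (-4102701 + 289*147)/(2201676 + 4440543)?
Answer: -1353406/2214073 ≈ -0.61127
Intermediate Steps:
(-4102701 + 289*147)/(2201676 + 4440543) = (-4102701 + 42483)/6642219 = -4060218*1/6642219 = -1353406/2214073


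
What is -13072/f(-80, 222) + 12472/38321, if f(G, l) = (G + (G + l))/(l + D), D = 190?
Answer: -103191628440/1187951 ≈ -86865.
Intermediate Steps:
f(G, l) = (l + 2*G)/(190 + l) (f(G, l) = (G + (G + l))/(l + 190) = (l + 2*G)/(190 + l))
-13072/f(-80, 222) + 12472/38321 = -13072*(190 + 222)/(222 + 2*(-80)) + 12472/38321 = -13072*412/(222 - 160) + 12472*(1/38321) = -13072/((1/412)*62) + 12472/38321 = -13072/31/206 + 12472/38321 = -13072*206/31 + 12472/38321 = -2692832/31 + 12472/38321 = -103191628440/1187951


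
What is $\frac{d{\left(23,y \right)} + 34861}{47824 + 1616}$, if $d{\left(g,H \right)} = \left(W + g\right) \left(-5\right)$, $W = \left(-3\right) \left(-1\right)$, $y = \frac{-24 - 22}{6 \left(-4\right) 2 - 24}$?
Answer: $\frac{11577}{16480} \approx 0.70249$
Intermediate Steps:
$y = \frac{23}{36}$ ($y = - \frac{46}{\left(-24\right) 2 - 24} = - \frac{46}{-48 - 24} = - \frac{46}{-72} = \left(-46\right) \left(- \frac{1}{72}\right) = \frac{23}{36} \approx 0.63889$)
$W = 3$
$d{\left(g,H \right)} = -15 - 5 g$ ($d{\left(g,H \right)} = \left(3 + g\right) \left(-5\right) = -15 - 5 g$)
$\frac{d{\left(23,y \right)} + 34861}{47824 + 1616} = \frac{\left(-15 - 115\right) + 34861}{47824 + 1616} = \frac{\left(-15 - 115\right) + 34861}{49440} = \left(-130 + 34861\right) \frac{1}{49440} = 34731 \cdot \frac{1}{49440} = \frac{11577}{16480}$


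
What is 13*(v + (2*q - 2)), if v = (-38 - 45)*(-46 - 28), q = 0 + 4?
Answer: 79924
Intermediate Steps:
q = 4
v = 6142 (v = -83*(-74) = 6142)
13*(v + (2*q - 2)) = 13*(6142 + (2*4 - 2)) = 13*(6142 + (8 - 2)) = 13*(6142 + 6) = 13*6148 = 79924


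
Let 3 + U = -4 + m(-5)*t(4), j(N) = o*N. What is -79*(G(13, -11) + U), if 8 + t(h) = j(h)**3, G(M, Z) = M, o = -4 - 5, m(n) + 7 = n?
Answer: -44237946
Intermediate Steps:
m(n) = -7 + n
o = -9
j(N) = -9*N
t(h) = -8 - 729*h**3 (t(h) = -8 + (-9*h)**3 = -8 - 729*h**3)
U = 559961 (U = -3 + (-4 + (-7 - 5)*(-8 - 729*4**3)) = -3 + (-4 - 12*(-8 - 729*64)) = -3 + (-4 - 12*(-8 - 46656)) = -3 + (-4 - 12*(-46664)) = -3 + (-4 + 559968) = -3 + 559964 = 559961)
-79*(G(13, -11) + U) = -79*(13 + 559961) = -79*559974 = -44237946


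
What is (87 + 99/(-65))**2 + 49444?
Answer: 239770036/4225 ≈ 56750.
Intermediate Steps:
(87 + 99/(-65))**2 + 49444 = (87 + 99*(-1/65))**2 + 49444 = (87 - 99/65)**2 + 49444 = (5556/65)**2 + 49444 = 30869136/4225 + 49444 = 239770036/4225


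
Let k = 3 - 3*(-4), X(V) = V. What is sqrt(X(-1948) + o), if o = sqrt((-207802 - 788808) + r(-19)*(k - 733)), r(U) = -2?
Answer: sqrt(-1948 + I*sqrt(995174)) ≈ 10.968 + 45.478*I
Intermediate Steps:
k = 15 (k = 3 + 12 = 15)
o = I*sqrt(995174) (o = sqrt((-207802 - 788808) - 2*(15 - 733)) = sqrt(-996610 - 2*(-718)) = sqrt(-996610 + 1436) = sqrt(-995174) = I*sqrt(995174) ≈ 997.58*I)
sqrt(X(-1948) + o) = sqrt(-1948 + I*sqrt(995174))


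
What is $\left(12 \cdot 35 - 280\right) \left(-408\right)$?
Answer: $-57120$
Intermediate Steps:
$\left(12 \cdot 35 - 280\right) \left(-408\right) = \left(420 - 280\right) \left(-408\right) = 140 \left(-408\right) = -57120$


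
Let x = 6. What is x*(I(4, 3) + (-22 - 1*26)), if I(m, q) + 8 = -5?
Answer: -366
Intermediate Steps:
I(m, q) = -13 (I(m, q) = -8 - 5 = -13)
x*(I(4, 3) + (-22 - 1*26)) = 6*(-13 + (-22 - 1*26)) = 6*(-13 + (-22 - 26)) = 6*(-13 - 48) = 6*(-61) = -366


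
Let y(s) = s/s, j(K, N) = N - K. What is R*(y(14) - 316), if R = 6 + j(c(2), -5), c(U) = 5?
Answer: 1260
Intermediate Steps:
y(s) = 1
R = -4 (R = 6 + (-5 - 1*5) = 6 + (-5 - 5) = 6 - 10 = -4)
R*(y(14) - 316) = -4*(1 - 316) = -4*(-315) = 1260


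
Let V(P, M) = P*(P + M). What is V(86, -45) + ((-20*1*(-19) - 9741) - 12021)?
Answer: -17856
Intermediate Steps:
V(P, M) = P*(M + P)
V(86, -45) + ((-20*1*(-19) - 9741) - 12021) = 86*(-45 + 86) + ((-20*1*(-19) - 9741) - 12021) = 86*41 + ((-20*(-19) - 9741) - 12021) = 3526 + ((380 - 9741) - 12021) = 3526 + (-9361 - 12021) = 3526 - 21382 = -17856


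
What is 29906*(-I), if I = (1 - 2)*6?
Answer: 179436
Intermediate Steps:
I = -6 (I = -1*6 = -6)
29906*(-I) = 29906*(-1*(-6)) = 29906*6 = 179436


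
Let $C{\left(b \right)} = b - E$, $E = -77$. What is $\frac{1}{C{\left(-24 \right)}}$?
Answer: $\frac{1}{53} \approx 0.018868$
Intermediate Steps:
$C{\left(b \right)} = 77 + b$ ($C{\left(b \right)} = b - -77 = b + 77 = 77 + b$)
$\frac{1}{C{\left(-24 \right)}} = \frac{1}{77 - 24} = \frac{1}{53}$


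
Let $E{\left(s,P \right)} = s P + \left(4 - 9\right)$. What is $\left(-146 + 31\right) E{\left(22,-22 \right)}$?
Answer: $56235$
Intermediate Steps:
$E{\left(s,P \right)} = -5 + P s$ ($E{\left(s,P \right)} = P s - 5 = -5 + P s$)
$\left(-146 + 31\right) E{\left(22,-22 \right)} = \left(-146 + 31\right) \left(-5 - 484\right) = - 115 \left(-5 - 484\right) = \left(-115\right) \left(-489\right) = 56235$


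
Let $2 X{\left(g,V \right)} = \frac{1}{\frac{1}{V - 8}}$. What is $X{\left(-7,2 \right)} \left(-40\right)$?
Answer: $120$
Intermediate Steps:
$X{\left(g,V \right)} = -4 + \frac{V}{2}$ ($X{\left(g,V \right)} = \frac{1}{2 \frac{1}{V - 8}} = \frac{1}{2 \frac{1}{-8 + V}} = \frac{-8 + V}{2} = -4 + \frac{V}{2}$)
$X{\left(-7,2 \right)} \left(-40\right) = \left(-4 + \frac{1}{2} \cdot 2\right) \left(-40\right) = \left(-4 + 1\right) \left(-40\right) = \left(-3\right) \left(-40\right) = 120$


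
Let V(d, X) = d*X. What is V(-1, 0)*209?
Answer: 0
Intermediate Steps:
V(d, X) = X*d
V(-1, 0)*209 = (0*(-1))*209 = 0*209 = 0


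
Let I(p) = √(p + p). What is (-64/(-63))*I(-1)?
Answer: 64*I*√2/63 ≈ 1.4367*I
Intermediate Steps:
I(p) = √2*√p (I(p) = √(2*p) = √2*√p)
(-64/(-63))*I(-1) = (-64/(-63))*(√2*√(-1)) = (-64*(-1/63))*(√2*I) = 64*(I*√2)/63 = 64*I*√2/63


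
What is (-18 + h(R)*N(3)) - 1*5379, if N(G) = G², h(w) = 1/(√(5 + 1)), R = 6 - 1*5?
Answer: -5397 + 3*√6/2 ≈ -5393.3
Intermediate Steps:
R = 1 (R = 6 - 5 = 1)
h(w) = √6/6 (h(w) = 1/(√6) = √6/6)
(-18 + h(R)*N(3)) - 1*5379 = (-18 + (√6/6)*3²) - 1*5379 = (-18 + (√6/6)*9) - 5379 = (-18 + 3*√6/2) - 5379 = -5397 + 3*√6/2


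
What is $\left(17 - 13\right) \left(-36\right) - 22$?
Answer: $-166$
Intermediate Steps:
$\left(17 - 13\right) \left(-36\right) - 22 = 4 \left(-36\right) - 22 = -144 - 22 = -166$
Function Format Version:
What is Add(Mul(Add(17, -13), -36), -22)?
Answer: -166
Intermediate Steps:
Add(Mul(Add(17, -13), -36), -22) = Add(Mul(4, -36), -22) = Add(-144, -22) = -166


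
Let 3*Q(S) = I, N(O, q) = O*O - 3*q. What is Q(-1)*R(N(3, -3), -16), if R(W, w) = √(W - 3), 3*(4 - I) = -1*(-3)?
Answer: √15 ≈ 3.8730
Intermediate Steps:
N(O, q) = O² - 3*q
I = 3 (I = 4 - (-1)*(-3)/3 = 4 - ⅓*3 = 4 - 1 = 3)
R(W, w) = √(-3 + W)
Q(S) = 1 (Q(S) = (⅓)*3 = 1)
Q(-1)*R(N(3, -3), -16) = 1*√(-3 + (3² - 3*(-3))) = 1*√(-3 + (9 + 9)) = 1*√(-3 + 18) = 1*√15 = √15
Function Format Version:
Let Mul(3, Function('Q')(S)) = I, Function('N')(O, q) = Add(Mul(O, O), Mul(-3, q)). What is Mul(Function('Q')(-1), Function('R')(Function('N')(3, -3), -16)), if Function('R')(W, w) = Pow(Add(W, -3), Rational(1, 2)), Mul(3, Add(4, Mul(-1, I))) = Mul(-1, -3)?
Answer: Pow(15, Rational(1, 2)) ≈ 3.8730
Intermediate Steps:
Function('N')(O, q) = Add(Pow(O, 2), Mul(-3, q))
I = 3 (I = Add(4, Mul(Rational(-1, 3), Mul(-1, -3))) = Add(4, Mul(Rational(-1, 3), 3)) = Add(4, -1) = 3)
Function('R')(W, w) = Pow(Add(-3, W), Rational(1, 2))
Function('Q')(S) = 1 (Function('Q')(S) = Mul(Rational(1, 3), 3) = 1)
Mul(Function('Q')(-1), Function('R')(Function('N')(3, -3), -16)) = Mul(1, Pow(Add(-3, Add(Pow(3, 2), Mul(-3, -3))), Rational(1, 2))) = Mul(1, Pow(Add(-3, Add(9, 9)), Rational(1, 2))) = Mul(1, Pow(Add(-3, 18), Rational(1, 2))) = Mul(1, Pow(15, Rational(1, 2))) = Pow(15, Rational(1, 2))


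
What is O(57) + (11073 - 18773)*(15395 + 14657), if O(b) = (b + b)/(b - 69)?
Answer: -462800819/2 ≈ -2.3140e+8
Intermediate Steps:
O(b) = 2*b/(-69 + b) (O(b) = (2*b)/(-69 + b) = 2*b/(-69 + b))
O(57) + (11073 - 18773)*(15395 + 14657) = 2*57/(-69 + 57) + (11073 - 18773)*(15395 + 14657) = 2*57/(-12) - 7700*30052 = 2*57*(-1/12) - 231400400 = -19/2 - 231400400 = -462800819/2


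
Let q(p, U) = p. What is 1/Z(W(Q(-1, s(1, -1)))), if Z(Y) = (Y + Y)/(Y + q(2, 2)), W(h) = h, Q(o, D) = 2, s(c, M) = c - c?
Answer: 1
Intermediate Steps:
s(c, M) = 0
Z(Y) = 2*Y/(2 + Y) (Z(Y) = (Y + Y)/(Y + 2) = (2*Y)/(2 + Y) = 2*Y/(2 + Y))
1/Z(W(Q(-1, s(1, -1)))) = 1/(2*2/(2 + 2)) = 1/(2*2/4) = 1/(2*2*(¼)) = 1/1 = 1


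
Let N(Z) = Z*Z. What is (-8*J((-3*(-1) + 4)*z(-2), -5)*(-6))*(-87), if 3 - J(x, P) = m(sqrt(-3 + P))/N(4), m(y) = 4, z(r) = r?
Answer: -11484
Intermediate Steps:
N(Z) = Z**2
J(x, P) = 11/4 (J(x, P) = 3 - 4/(4**2) = 3 - 4/16 = 3 - 1*1/4 = 3 - 1/4 = 11/4)
(-8*J((-3*(-1) + 4)*z(-2), -5)*(-6))*(-87) = (-8*11/4*(-6))*(-87) = -22*(-6)*(-87) = 132*(-87) = -11484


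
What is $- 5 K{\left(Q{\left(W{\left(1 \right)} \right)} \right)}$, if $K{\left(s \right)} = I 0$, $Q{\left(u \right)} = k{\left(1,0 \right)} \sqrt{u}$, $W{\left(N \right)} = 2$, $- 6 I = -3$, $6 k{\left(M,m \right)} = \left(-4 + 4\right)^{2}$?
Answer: $0$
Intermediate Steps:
$k{\left(M,m \right)} = 0$ ($k{\left(M,m \right)} = \frac{\left(-4 + 4\right)^{2}}{6} = \frac{0^{2}}{6} = \frac{1}{6} \cdot 0 = 0$)
$I = \frac{1}{2}$ ($I = \left(- \frac{1}{6}\right) \left(-3\right) = \frac{1}{2} \approx 0.5$)
$Q{\left(u \right)} = 0$ ($Q{\left(u \right)} = 0 \sqrt{u} = 0$)
$K{\left(s \right)} = 0$ ($K{\left(s \right)} = \frac{1}{2} \cdot 0 = 0$)
$- 5 K{\left(Q{\left(W{\left(1 \right)} \right)} \right)} = \left(-5\right) 0 = 0$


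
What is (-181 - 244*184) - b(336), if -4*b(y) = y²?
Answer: -16853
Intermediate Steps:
b(y) = -y²/4
(-181 - 244*184) - b(336) = (-181 - 244*184) - (-1)*336²/4 = (-181 - 44896) - (-1)*112896/4 = -45077 - 1*(-28224) = -45077 + 28224 = -16853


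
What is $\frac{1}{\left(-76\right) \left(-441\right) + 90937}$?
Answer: $\frac{1}{124453} \approx 8.0352 \cdot 10^{-6}$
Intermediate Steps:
$\frac{1}{\left(-76\right) \left(-441\right) + 90937} = \frac{1}{33516 + 90937} = \frac{1}{124453}$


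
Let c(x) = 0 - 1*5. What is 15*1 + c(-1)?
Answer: 10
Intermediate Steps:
c(x) = -5 (c(x) = 0 - 5 = -5)
15*1 + c(-1) = 15*1 - 5 = 15 - 5 = 10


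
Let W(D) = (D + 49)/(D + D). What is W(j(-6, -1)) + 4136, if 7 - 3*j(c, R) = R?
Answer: 66331/16 ≈ 4145.7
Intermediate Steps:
j(c, R) = 7/3 - R/3
W(D) = (49 + D)/(2*D) (W(D) = (49 + D)/((2*D)) = (49 + D)*(1/(2*D)) = (49 + D)/(2*D))
W(j(-6, -1)) + 4136 = (49 + (7/3 - 1/3*(-1)))/(2*(7/3 - 1/3*(-1))) + 4136 = (49 + (7/3 + 1/3))/(2*(7/3 + 1/3)) + 4136 = (49 + 8/3)/(2*(8/3)) + 4136 = (1/2)*(3/8)*(155/3) + 4136 = 155/16 + 4136 = 66331/16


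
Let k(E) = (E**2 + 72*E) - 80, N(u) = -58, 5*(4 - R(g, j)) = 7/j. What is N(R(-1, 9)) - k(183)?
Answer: -46643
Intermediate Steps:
R(g, j) = 4 - 7/(5*j)
k(E) = -80 + E**2 + 72*E
N(R(-1, 9)) - k(183) = -58 - (-80 + 183**2 + 72*183) = -58 - (-80 + 33489 + 13176) = -58 - 1*46585 = -58 - 46585 = -46643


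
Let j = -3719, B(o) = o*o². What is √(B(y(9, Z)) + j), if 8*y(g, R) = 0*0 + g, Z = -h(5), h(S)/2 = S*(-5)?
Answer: I*√3806798/32 ≈ 60.972*I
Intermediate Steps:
h(S) = -10*S (h(S) = 2*(S*(-5)) = 2*(-5*S) = -10*S)
Z = 50 (Z = -(-10)*5 = -1*(-50) = 50)
y(g, R) = g/8 (y(g, R) = (0*0 + g)/8 = (0 + g)/8 = g/8)
B(o) = o³
√(B(y(9, Z)) + j) = √(((⅛)*9)³ - 3719) = √((9/8)³ - 3719) = √(729/512 - 3719) = √(-1903399/512) = I*√3806798/32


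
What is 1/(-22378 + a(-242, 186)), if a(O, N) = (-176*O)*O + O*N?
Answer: -1/10374654 ≈ -9.6389e-8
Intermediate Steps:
a(O, N) = -176*O² + N*O
1/(-22378 + a(-242, 186)) = 1/(-22378 - 242*(186 - 176*(-242))) = 1/(-22378 - 242*(186 + 42592)) = 1/(-22378 - 242*42778) = 1/(-22378 - 10352276) = 1/(-10374654) = -1/10374654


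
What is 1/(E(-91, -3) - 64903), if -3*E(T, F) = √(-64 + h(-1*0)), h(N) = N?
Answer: -584127/37911594745 + 24*I/37911594745 ≈ -1.5408e-5 + 6.3305e-10*I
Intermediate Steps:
E(T, F) = -8*I/3 (E(T, F) = -√(-64 - 1*0)/3 = -√(-64 + 0)/3 = -8*I/3)
1/(E(-91, -3) - 64903) = 1/(-8*I/3 - 64903) = 1/(-64903 - 8*I/3) = 9*(-64903 + 8*I/3)/37911594745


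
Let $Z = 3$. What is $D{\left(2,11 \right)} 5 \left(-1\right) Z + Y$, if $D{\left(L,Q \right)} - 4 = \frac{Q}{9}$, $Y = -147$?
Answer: $- \frac{676}{3} \approx -225.33$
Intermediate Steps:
$D{\left(L,Q \right)} = 4 + \frac{Q}{9}$
$D{\left(2,11 \right)} 5 \left(-1\right) Z + Y = \left(4 + \frac{1}{9} \cdot 11\right) 5 \left(-1\right) 3 - 147 = \left(4 + \frac{11}{9}\right) \left(\left(-5\right) 3\right) - 147 = \frac{47}{9} \left(-15\right) - 147 = - \frac{235}{3} - 147 = - \frac{676}{3}$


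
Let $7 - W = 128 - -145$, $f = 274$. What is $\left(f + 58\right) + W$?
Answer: $66$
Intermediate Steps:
$W = -266$ ($W = 7 - \left(128 - -145\right) = 7 - \left(128 + 145\right) = 7 - 273 = -266$)
$\left(f + 58\right) + W = \left(274 + 58\right) - 266 = 332 - 266 = 66$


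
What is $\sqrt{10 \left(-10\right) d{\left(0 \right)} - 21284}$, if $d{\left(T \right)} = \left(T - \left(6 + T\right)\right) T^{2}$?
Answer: $2 i \sqrt{5321} \approx 145.89 i$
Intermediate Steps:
$d{\left(T \right)} = - 6 T^{2}$ ($d{\left(T \right)} = \left(T - \left(6 + T\right)\right) T^{2} = - 6 T^{2}$)
$\sqrt{10 \left(-10\right) d{\left(0 \right)} - 21284} = \sqrt{10 \left(-10\right) \left(- 6 \cdot 0^{2}\right) - 21284} = \sqrt{- 100 \left(\left(-6\right) 0\right) - 21284} = \sqrt{\left(-100\right) 0 - 21284} = \sqrt{0 - 21284} = \sqrt{-21284} = 2 i \sqrt{5321}$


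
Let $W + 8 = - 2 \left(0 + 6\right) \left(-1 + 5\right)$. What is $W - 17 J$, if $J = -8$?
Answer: $80$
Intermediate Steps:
$W = -56$ ($W = -8 + - 2 \left(0 + 6\right) \left(-1 + 5\right) = -8 + \left(-2\right) 6 \cdot 4 = -8 - 48 = -56$)
$W - 17 J = -56 - -136 = -56 + 136 = 80$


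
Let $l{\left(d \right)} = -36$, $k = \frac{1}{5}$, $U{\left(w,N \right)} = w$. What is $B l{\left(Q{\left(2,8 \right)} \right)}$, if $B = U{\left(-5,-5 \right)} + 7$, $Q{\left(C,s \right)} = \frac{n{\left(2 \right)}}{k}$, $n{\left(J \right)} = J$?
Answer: $-72$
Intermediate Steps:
$k = \frac{1}{5} \approx 0.2$
$Q{\left(C,s \right)} = 10$ ($Q{\left(C,s \right)} = 2 \frac{1}{\frac{1}{5}} = 2 \cdot 5 = 10$)
$B = 2$ ($B = -5 + 7 = 2$)
$B l{\left(Q{\left(2,8 \right)} \right)} = 2 \left(-36\right) = -72$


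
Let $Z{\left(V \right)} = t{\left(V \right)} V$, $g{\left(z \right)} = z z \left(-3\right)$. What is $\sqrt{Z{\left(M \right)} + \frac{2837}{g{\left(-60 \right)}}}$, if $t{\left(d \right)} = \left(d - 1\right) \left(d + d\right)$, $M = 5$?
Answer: $\frac{\sqrt{6471489}}{180} \approx 14.133$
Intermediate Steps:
$g{\left(z \right)} = - 3 z^{2}$ ($g{\left(z \right)} = z^{2} \left(-3\right) = - 3 z^{2}$)
$t{\left(d \right)} = 2 d \left(-1 + d\right)$ ($t{\left(d \right)} = \left(-1 + d\right) 2 d = 2 d \left(-1 + d\right)$)
$Z{\left(V \right)} = 2 V^{2} \left(-1 + V\right)$ ($Z{\left(V \right)} = 2 V \left(-1 + V\right) V = 2 V^{2} \left(-1 + V\right)$)
$\sqrt{Z{\left(M \right)} + \frac{2837}{g{\left(-60 \right)}}} = \sqrt{2 \cdot 5^{2} \left(-1 + 5\right) + \frac{2837}{\left(-3\right) \left(-60\right)^{2}}} = \sqrt{2 \cdot 25 \cdot 4 + \frac{2837}{\left(-3\right) 3600}} = \sqrt{200 + \frac{2837}{-10800}} = \sqrt{200 + 2837 \left(- \frac{1}{10800}\right)} = \sqrt{200 - \frac{2837}{10800}} = \sqrt{\frac{2157163}{10800}} = \frac{\sqrt{6471489}}{180}$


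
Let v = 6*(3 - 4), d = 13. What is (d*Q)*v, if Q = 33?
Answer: -2574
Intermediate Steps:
v = -6 (v = 6*(-1) = -6)
(d*Q)*v = (13*33)*(-6) = 429*(-6) = -2574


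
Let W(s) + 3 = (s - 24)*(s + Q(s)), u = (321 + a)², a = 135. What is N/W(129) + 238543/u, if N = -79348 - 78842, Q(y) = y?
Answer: -8810660533/1877454144 ≈ -4.6929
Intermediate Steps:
u = 207936 (u = (321 + 135)² = 456² = 207936)
W(s) = -3 + 2*s*(-24 + s) (W(s) = -3 + (s - 24)*(s + s) = -3 + (-24 + s)*(2*s) = -3 + 2*s*(-24 + s))
N = -158190
N/W(129) + 238543/u = -158190/(-3 - 48*129 + 2*129²) + 238543/207936 = -158190/(-3 - 6192 + 2*16641) + 238543*(1/207936) = -158190/(-3 - 6192 + 33282) + 238543/207936 = -158190/27087 + 238543/207936 = -158190*1/27087 + 238543/207936 = -52730/9029 + 238543/207936 = -8810660533/1877454144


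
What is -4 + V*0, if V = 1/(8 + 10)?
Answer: -4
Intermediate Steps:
V = 1/18 ≈ 0.055556
-4 + V*0 = -4 + (1/18)*0 = -4 + 0 = -4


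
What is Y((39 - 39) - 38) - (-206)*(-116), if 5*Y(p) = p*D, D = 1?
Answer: -119518/5 ≈ -23904.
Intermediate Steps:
Y(p) = p/5 (Y(p) = (p*1)/5 = p/5)
Y((39 - 39) - 38) - (-206)*(-116) = ((39 - 39) - 38)/5 - (-206)*(-116) = (0 - 38)/5 - 1*23896 = (⅕)*(-38) - 23896 = -38/5 - 23896 = -119518/5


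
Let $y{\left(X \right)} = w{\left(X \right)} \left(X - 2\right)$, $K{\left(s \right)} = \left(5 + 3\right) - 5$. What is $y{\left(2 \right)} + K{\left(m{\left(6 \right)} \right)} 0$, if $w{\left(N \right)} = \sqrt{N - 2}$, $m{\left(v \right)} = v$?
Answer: $0$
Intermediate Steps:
$w{\left(N \right)} = \sqrt{-2 + N}$ ($w{\left(N \right)} = \sqrt{N + \left(-4 + 2\right)} = \sqrt{N - 2} = \sqrt{-2 + N}$)
$K{\left(s \right)} = 3$ ($K{\left(s \right)} = 8 - 5 = 3$)
$y{\left(X \right)} = \left(-2 + X\right)^{\frac{3}{2}}$ ($y{\left(X \right)} = \sqrt{-2 + X} \left(X - 2\right) = \sqrt{-2 + X} \left(-2 + X\right) = \left(-2 + X\right)^{\frac{3}{2}}$)
$y{\left(2 \right)} + K{\left(m{\left(6 \right)} \right)} 0 = \left(-2 + 2\right)^{\frac{3}{2}} + 3 \cdot 0 = 0^{\frac{3}{2}} + 0 = 0 + 0 = 0$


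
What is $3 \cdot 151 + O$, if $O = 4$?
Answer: $457$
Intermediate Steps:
$3 \cdot 151 + O = 3 \cdot 151 + 4 = 453 + 4 = 457$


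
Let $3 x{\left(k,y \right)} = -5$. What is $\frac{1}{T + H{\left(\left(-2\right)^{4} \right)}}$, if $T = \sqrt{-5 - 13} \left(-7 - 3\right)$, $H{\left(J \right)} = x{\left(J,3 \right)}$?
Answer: $- \frac{3}{3245} + \frac{54 i \sqrt{2}}{3245} \approx -0.0009245 + 0.023534 i$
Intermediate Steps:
$x{\left(k,y \right)} = - \frac{5}{3}$ ($x{\left(k,y \right)} = \frac{1}{3} \left(-5\right) = - \frac{5}{3}$)
$H{\left(J \right)} = - \frac{5}{3}$
$T = - 30 i \sqrt{2}$ ($T = \sqrt{-18} \left(-7 - 3\right) = 3 i \sqrt{2} \left(-10\right) = - 30 i \sqrt{2} \approx - 42.426 i$)
$\frac{1}{T + H{\left(\left(-2\right)^{4} \right)}} = \frac{1}{- 30 i \sqrt{2} - \frac{5}{3}} = \frac{1}{- \frac{5}{3} - 30 i \sqrt{2}}$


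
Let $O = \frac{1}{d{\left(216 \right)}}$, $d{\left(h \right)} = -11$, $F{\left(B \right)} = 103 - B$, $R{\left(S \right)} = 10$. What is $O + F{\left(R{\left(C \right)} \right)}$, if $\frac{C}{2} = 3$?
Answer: $\frac{1022}{11} \approx 92.909$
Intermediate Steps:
$C = 6$ ($C = 2 \cdot 3 = 6$)
$O = - \frac{1}{11}$ ($O = \frac{1}{-11} = - \frac{1}{11} \approx -0.090909$)
$O + F{\left(R{\left(C \right)} \right)} = - \frac{1}{11} + \left(103 - 10\right) = - \frac{1}{11} + 93 = \frac{1022}{11}$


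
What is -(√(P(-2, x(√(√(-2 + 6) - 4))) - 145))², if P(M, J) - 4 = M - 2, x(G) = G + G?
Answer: 145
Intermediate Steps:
x(G) = 2*G
P(M, J) = 2 + M (P(M, J) = 4 + (M - 2) = 4 + (-2 + M) = 2 + M)
-(√(P(-2, x(√(√(-2 + 6) - 4))) - 145))² = -(√((2 - 2) - 145))² = -(√(0 - 145))² = -(√(-145))² = -(I*√145)² = -1*(-145) = 145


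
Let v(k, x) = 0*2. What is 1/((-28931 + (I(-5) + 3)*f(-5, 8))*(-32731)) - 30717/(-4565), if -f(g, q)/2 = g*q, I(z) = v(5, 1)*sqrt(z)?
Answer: 28845877666322/4286923577365 ≈ 6.7288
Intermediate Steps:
v(k, x) = 0
I(z) = 0 (I(z) = 0*sqrt(z) = 0)
f(g, q) = -2*g*q
1/((-28931 + (I(-5) + 3)*f(-5, 8))*(-32731)) - 30717/(-4565) = 1/(-28931 + (0 + 3)*(-2*(-5)*8)*(-32731)) - 30717/(-4565) = -1/32731/(-28931 + 3*80) - 30717*(-1/4565) = -1/32731/(-28931 + 240) + 30717/4565 = -1/32731/(-28691) + 30717/4565 = -1/28691*(-1/32731) + 30717/4565 = 1/939085121 + 30717/4565 = 28845877666322/4286923577365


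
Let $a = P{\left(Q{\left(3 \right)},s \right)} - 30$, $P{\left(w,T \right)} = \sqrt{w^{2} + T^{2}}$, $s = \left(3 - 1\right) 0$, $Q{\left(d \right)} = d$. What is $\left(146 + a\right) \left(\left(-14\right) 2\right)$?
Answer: $-3332$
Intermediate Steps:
$s = 0$ ($s = 2 \cdot 0 = 0$)
$P{\left(w,T \right)} = \sqrt{T^{2} + w^{2}}$
$a = -27$ ($a = \sqrt{0^{2} + 3^{2}} - 30 = \sqrt{0 + 9} - 30 = \sqrt{9} - 30 = 3 - 30 = -27$)
$\left(146 + a\right) \left(\left(-14\right) 2\right) = \left(146 - 27\right) \left(\left(-14\right) 2\right) = 119 \left(-28\right) = -3332$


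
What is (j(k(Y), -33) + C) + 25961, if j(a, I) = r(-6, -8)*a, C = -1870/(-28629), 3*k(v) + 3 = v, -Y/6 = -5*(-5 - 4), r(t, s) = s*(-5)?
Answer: 639029779/28629 ≈ 22321.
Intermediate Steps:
r(t, s) = -5*s
Y = -270 (Y = -(-30)*(-5 - 4) = -(-30)*(-9) = -6*45 = -270)
k(v) = -1 + v/3
C = 1870/28629 (C = -1870*(-1/28629) = 1870/28629 ≈ 0.065318)
j(a, I) = 40*a (j(a, I) = (-5*(-8))*a = 40*a)
(j(k(Y), -33) + C) + 25961 = (40*(-1 + (⅓)*(-270)) + 1870/28629) + 25961 = (40*(-1 - 90) + 1870/28629) + 25961 = (40*(-91) + 1870/28629) + 25961 = (-3640 + 1870/28629) + 25961 = -104207690/28629 + 25961 = 639029779/28629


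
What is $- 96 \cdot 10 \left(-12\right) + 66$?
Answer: $11586$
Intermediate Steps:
$- 96 \cdot 10 \left(-12\right) + 66 = \left(-96\right) \left(-120\right) + 66 = 11520 + 66 = 11586$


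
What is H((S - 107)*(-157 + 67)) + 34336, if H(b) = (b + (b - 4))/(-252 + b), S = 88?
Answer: 25032652/729 ≈ 34338.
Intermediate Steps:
H(b) = (-4 + 2*b)/(-252 + b) (H(b) = (b + (-4 + b))/(-252 + b) = (-4 + 2*b)/(-252 + b))
H((S - 107)*(-157 + 67)) + 34336 = 2*(-2 + (88 - 107)*(-157 + 67))/(-252 + (88 - 107)*(-157 + 67)) + 34336 = 2*(-2 - 19*(-90))/(-252 - 19*(-90)) + 34336 = 2*(-2 + 1710)/(-252 + 1710) + 34336 = 2*1708/1458 + 34336 = 2*(1/1458)*1708 + 34336 = 1708/729 + 34336 = 25032652/729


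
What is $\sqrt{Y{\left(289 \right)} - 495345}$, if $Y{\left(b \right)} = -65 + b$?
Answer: $i \sqrt{495121} \approx 703.65 i$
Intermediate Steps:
$\sqrt{Y{\left(289 \right)} - 495345} = \sqrt{\left(-65 + 289\right) - 495345} = \sqrt{224 - 495345} = \sqrt{-495121} = i \sqrt{495121}$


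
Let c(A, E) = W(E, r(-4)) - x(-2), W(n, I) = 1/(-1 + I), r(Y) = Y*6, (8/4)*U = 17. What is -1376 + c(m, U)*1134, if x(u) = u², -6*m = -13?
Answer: -148934/25 ≈ -5957.4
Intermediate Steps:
U = 17/2 (U = (½)*17 = 17/2 ≈ 8.5000)
m = 13/6 (m = -⅙*(-13) = 13/6 ≈ 2.1667)
r(Y) = 6*Y
c(A, E) = -101/25 (c(A, E) = 1/(-1 + 6*(-4)) - 1*(-2)² = 1/(-1 - 24) - 1*4 = 1/(-25) - 4 = -1/25 - 4 = -101/25)
-1376 + c(m, U)*1134 = -1376 - 101/25*1134 = -1376 - 114534/25 = -148934/25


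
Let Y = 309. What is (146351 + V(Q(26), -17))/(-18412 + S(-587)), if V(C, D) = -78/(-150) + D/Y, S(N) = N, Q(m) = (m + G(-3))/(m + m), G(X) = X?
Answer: -1130565067/146767275 ≈ -7.7031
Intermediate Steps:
Q(m) = (-3 + m)/(2*m) (Q(m) = (m - 3)/(m + m) = (-3 + m)/((2*m)) = (-3 + m)*(1/(2*m)) = (-3 + m)/(2*m))
V(C, D) = 13/25 + D/309 (V(C, D) = -78/(-150) + D/309 = -78*(-1/150) + D*(1/309) = 13/25 + D/309)
(146351 + V(Q(26), -17))/(-18412 + S(-587)) = (146351 + (13/25 + (1/309)*(-17)))/(-18412 - 587) = (146351 + (13/25 - 17/309))/(-18999) = (146351 + 3592/7725)*(-1/18999) = (1130565067/7725)*(-1/18999) = -1130565067/146767275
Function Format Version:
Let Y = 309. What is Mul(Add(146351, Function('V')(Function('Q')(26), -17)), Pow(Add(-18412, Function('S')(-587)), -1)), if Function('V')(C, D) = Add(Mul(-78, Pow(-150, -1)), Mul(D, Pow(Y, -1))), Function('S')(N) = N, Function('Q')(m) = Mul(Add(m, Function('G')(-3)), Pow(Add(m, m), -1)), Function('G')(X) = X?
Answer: Rational(-1130565067, 146767275) ≈ -7.7031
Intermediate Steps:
Function('Q')(m) = Mul(Rational(1, 2), Pow(m, -1), Add(-3, m)) (Function('Q')(m) = Mul(Add(m, -3), Pow(Add(m, m), -1)) = Mul(Add(-3, m), Pow(Mul(2, m), -1)) = Mul(Add(-3, m), Mul(Rational(1, 2), Pow(m, -1))) = Mul(Rational(1, 2), Pow(m, -1), Add(-3, m)))
Function('V')(C, D) = Add(Rational(13, 25), Mul(Rational(1, 309), D)) (Function('V')(C, D) = Add(Mul(-78, Pow(-150, -1)), Mul(D, Pow(309, -1))) = Add(Mul(-78, Rational(-1, 150)), Mul(D, Rational(1, 309))) = Add(Rational(13, 25), Mul(Rational(1, 309), D)))
Mul(Add(146351, Function('V')(Function('Q')(26), -17)), Pow(Add(-18412, Function('S')(-587)), -1)) = Mul(Add(146351, Add(Rational(13, 25), Mul(Rational(1, 309), -17))), Pow(Add(-18412, -587), -1)) = Mul(Add(146351, Add(Rational(13, 25), Rational(-17, 309))), Pow(-18999, -1)) = Mul(Add(146351, Rational(3592, 7725)), Rational(-1, 18999)) = Mul(Rational(1130565067, 7725), Rational(-1, 18999)) = Rational(-1130565067, 146767275)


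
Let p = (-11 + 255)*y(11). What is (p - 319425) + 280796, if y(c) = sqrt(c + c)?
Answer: -38629 + 244*sqrt(22) ≈ -37485.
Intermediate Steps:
y(c) = sqrt(2)*sqrt(c) (y(c) = sqrt(2*c) = sqrt(2)*sqrt(c))
p = 244*sqrt(22) (p = (-11 + 255)*(sqrt(2)*sqrt(11)) = 244*sqrt(22) ≈ 1144.5)
(p - 319425) + 280796 = (244*sqrt(22) - 319425) + 280796 = (-319425 + 244*sqrt(22)) + 280796 = -38629 + 244*sqrt(22)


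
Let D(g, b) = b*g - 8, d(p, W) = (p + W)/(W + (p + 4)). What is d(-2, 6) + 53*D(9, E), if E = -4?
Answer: -4663/2 ≈ -2331.5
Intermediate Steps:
d(p, W) = (W + p)/(4 + W + p) (d(p, W) = (W + p)/(W + (4 + p)) = (W + p)/(4 + W + p))
D(g, b) = -8 + b*g
d(-2, 6) + 53*D(9, E) = (6 - 2)/(4 + 6 - 2) + 53*(-8 - 4*9) = 4/8 + 53*(-8 - 36) = (⅛)*4 + 53*(-44) = ½ - 2332 = -4663/2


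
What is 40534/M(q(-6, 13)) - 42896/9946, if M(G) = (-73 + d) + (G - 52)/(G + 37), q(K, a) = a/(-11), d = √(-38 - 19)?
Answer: -2349423404930604/4326981743753 - 6292336024*I*√57/870094861 ≈ -542.97 - 54.599*I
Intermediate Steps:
d = I*√57 (d = √(-57) = I*√57 ≈ 7.5498*I)
q(K, a) = -a/11 (q(K, a) = a*(-1/11) = -a/11)
M(G) = -73 + I*√57 + (-52 + G)/(37 + G) (M(G) = (-73 + I*√57) + (G - 52)/(G + 37) = (-73 + I*√57) + (-52 + G)/(37 + G) = -73 + I*√57 + (-52 + G)/(37 + G))
40534/M(q(-6, 13)) - 42896/9946 = 40534/(((-2753 - (-72)*13/11 + 37*I*√57 + I*(-1/11*13)*√57)/(37 - 1/11*13))) - 42896/9946 = 40534/(((-2753 - 72*(-13/11) + 37*I*√57 + I*(-13/11)*√57)/(37 - 13/11))) - 42896*1/9946 = 40534/(((-2753 + 936/11 + 37*I*√57 - 13*I*√57/11)/(394/11))) - 21448/4973 = 40534/((11*(-29347/11 + 394*I*√57/11)/394)) - 21448/4973 = 40534/(-29347/394 + I*√57) - 21448/4973 = -21448/4973 + 40534/(-29347/394 + I*√57)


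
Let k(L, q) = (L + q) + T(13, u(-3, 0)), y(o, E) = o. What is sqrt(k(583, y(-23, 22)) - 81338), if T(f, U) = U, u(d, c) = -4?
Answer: 13*I*sqrt(478) ≈ 284.22*I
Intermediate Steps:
k(L, q) = -4 + L + q (k(L, q) = (L + q) - 4 = -4 + L + q)
sqrt(k(583, y(-23, 22)) - 81338) = sqrt((-4 + 583 - 23) - 81338) = sqrt(556 - 81338) = sqrt(-80782) = 13*I*sqrt(478)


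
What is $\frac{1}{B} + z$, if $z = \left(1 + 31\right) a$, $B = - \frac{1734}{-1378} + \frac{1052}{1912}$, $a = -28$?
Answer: $- \frac{533357826}{595633} \approx -895.45$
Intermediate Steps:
$B = \frac{595633}{329342}$ ($B = \left(-1734\right) \left(- \frac{1}{1378}\right) + 1052 \cdot \frac{1}{1912} = \frac{867}{689} + \frac{263}{478} = \frac{595633}{329342} \approx 1.8086$)
$z = -896$ ($z = \left(1 + 31\right) \left(-28\right) = 32 \left(-28\right) = -896$)
$\frac{1}{B} + z = \frac{1}{\frac{595633}{329342}} - 896 = \frac{329342}{595633} - 896 = - \frac{533357826}{595633}$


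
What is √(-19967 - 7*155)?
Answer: 2*I*√5263 ≈ 145.09*I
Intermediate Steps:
√(-19967 - 7*155) = √(-19967 - 1085) = √(-21052) = 2*I*√5263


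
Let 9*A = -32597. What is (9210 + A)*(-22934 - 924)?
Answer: -1199890394/9 ≈ -1.3332e+8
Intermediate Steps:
A = -32597/9 (A = (1/9)*(-32597) = -32597/9 ≈ -3621.9)
(9210 + A)*(-22934 - 924) = (9210 - 32597/9)*(-22934 - 924) = (50293/9)*(-23858) = -1199890394/9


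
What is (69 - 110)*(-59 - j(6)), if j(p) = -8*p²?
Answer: -9389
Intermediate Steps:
(69 - 110)*(-59 - j(6)) = (69 - 110)*(-59 - (-8)*6²) = -41*(-59 - (-8)*36) = -41*(-59 - 1*(-288)) = -41*(-59 + 288) = -41*229 = -9389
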